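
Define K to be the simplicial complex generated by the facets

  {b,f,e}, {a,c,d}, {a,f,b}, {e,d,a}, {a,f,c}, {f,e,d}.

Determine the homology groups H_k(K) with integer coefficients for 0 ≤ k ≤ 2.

H_0 = Z,  H_1 = Z,  H_2 = 0.

K has 6 vertices, 12 edges, 6 triangles.
rank ∂_0 = 0, rank ∂_1 = 5 ⇒ b_0 = 6 − 0 − 5 = 1; all invariant factors of ∂_1 are 1 so no torsion. So H_0 = Z.
rank ∂_1 = 5, rank ∂_2 = 6 ⇒ b_1 = 12 − 5 − 6 = 1; all invariant factors of ∂_2 are 1 so no torsion. So H_1 = Z.
rank ∂_2 = 6, rank ∂_3 = 0 ⇒ b_2 = 6 − 6 − 0 = 0. So H_2 = 0.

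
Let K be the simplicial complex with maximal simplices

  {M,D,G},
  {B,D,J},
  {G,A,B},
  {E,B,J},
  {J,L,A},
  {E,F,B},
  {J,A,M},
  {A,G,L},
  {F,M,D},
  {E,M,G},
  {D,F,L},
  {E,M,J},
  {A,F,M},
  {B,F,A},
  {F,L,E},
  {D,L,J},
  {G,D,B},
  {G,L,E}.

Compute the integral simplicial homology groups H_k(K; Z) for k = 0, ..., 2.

H_0 ≅ Z,  H_1 ≅ Z^2,  H_2 ≅ Z.

Take the total order A < B < D < E < F < G < J < L < M on the vertex set. Then K (dimension 2) consists of the simplices:

  0-simplices (9): A, B, D, E, F, G, J, L, M
  1-simplices (27): AB, AF, AG, AJ, AL, AM, BD, BE, BF, BG, BJ, DF, DG, DJ, DL, DM, EF, EG, EJ, EL, EM, FL, FM, GL, GM, JL, JM
  2-simplices (18): ABF, ABG, AFM, AGL, AJL, AJM, BDG, BDJ, BEF, BEJ, DFL, DFM, DGM, DJL, EFL, EGL, EGM, EJM

giving chain groups C_0 ≅ Z^9, C_1 ≅ Z^27, C_2 ≅ Z^18.

Boundary ∂_1: C_1 → C_0 maps an edge to its endpoints' difference, ∂[p,q] = q − p. For instance
  ∂AJ = J − A.
This gives a 9×27 integer matrix of rank 8; reducing to Smith normal form yields diagonal entries (1,1,1,1,1,1,1,1).

Boundary ∂_2: C_2 → C_1 sends each 2-simplex [p,q,r] to [q,r] − [p,r] + [p,q]. For instance
  ∂EJM = JM − EM + EJ,
  ∂DFL = FL − DL + DF.
As a 27×18 matrix over Z this has rank 17, with invariant factors (1,1,1,1,1,1,1,1,1,1,1,1,1,1,1,1,1).

From H_k ≅ ker(∂_k) / im(∂_{k+1}) we obtain:

  H_0: rank C_0 − rank ∂_1 = 9 − 8 = 1, and the invariant factors of ∂_1 are all 1, so H_0 ≅ Z.
  H_1: rank ker ∂_1 − rank ∂_2 = (27 − 8) − 17 = 2, and the invariant factors of ∂_2 are all 1, so H_1 ≅ Z^2.
  H_2: rank ker ∂_2 − rank ∂_3 = (18 − 17) − 0 = 1, and there is no ∂_3, so H_2 ≅ Z.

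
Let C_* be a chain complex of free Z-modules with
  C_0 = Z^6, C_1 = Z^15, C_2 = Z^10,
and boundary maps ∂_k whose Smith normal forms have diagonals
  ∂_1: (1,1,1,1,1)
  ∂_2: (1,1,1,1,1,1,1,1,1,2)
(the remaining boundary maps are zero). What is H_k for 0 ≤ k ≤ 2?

H_0: b_0 = 6 − 0 − 5 = 1; torsion from ∂_1 factors > 1: none. So H_0 = Z.
H_1: b_1 = 15 − 5 − 10 = 0; torsion from ∂_2 factors > 1: [2]. So H_1 = Z/2.
H_2: b_2 = 10 − 10 − 0 = 0; torsion from ∂_3 factors > 1: none. So H_2 = 0.

H_0 = Z,  H_1 = Z/2,  H_2 = 0.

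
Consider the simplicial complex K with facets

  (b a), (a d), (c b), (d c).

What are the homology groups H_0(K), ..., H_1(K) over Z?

H_0 ≅ Z,  H_1 ≅ Z.

Order the vertices as a < b < c < d. Listing each simplex with vertices in this order, K has dimension 1 with simplices:

  0-simplices (4): a, b, c, d
  1-simplices (4): ab, ad, bc, cd

Hence C_0 ≅ Z^4, C_1 ≅ Z^4.

The boundary map ∂_1: C_1 → C_0 sends each edge [p,q] (with p < q) to q − p. For instance
  ∂ab = b − a.
This gives a 4×4 integer matrix of rank 3; reducing to Smith normal form yields diagonal entries (1,1,1).

Computing H_k = (kernel of ∂_k) / (image of ∂_{k+1}):

  H_0: rank C_0 − rank ∂_1 = 4 − 3 = 1, and the invariant factors of ∂_1 are all 1, so H_0 ≅ Z.
  H_1: rank ker ∂_1 − rank ∂_2 = (4 − 3) − 0 = 1, and there is no ∂_2, so H_1 ≅ Z.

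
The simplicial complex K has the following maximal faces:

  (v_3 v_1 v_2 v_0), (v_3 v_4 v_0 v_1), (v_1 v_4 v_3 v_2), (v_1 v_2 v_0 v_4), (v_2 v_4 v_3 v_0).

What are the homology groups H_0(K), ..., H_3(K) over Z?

K has 5 vertices, 10 edges, 10 triangles, 5 3-simplices.
rank ∂_0 = 0, rank ∂_1 = 4 ⇒ b_0 = 5 − 0 − 4 = 1; all invariant factors of ∂_1 are 1 so no torsion. So H_0 ≅ Z.
rank ∂_1 = 4, rank ∂_2 = 6 ⇒ b_1 = 10 − 4 − 6 = 0; all invariant factors of ∂_2 are 1 so no torsion. So H_1 ≅ 0.
rank ∂_2 = 6, rank ∂_3 = 4 ⇒ b_2 = 10 − 6 − 4 = 0; all invariant factors of ∂_3 are 1 so no torsion. So H_2 ≅ 0.
rank ∂_3 = 4, rank ∂_4 = 0 ⇒ b_3 = 5 − 4 − 0 = 1. So H_3 ≅ Z.

H_0 ≅ Z,  H_1 = 0,  H_2 = 0,  H_3 ≅ Z.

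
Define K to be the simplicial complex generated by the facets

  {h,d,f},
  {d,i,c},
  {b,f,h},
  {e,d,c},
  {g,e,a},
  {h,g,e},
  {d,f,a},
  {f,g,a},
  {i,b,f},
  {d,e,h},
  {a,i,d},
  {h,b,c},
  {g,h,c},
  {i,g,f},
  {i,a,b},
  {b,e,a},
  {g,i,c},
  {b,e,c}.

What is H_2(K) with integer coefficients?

H_2 ≅ 0.

Order the vertices as a < b < c < d < e < f < g < h < i. Listing each simplex with vertices in this order, K has dimension 2 with simplices:

  0-simplices (9): a, b, c, d, e, f, g, h, i
  1-simplices (27): ab, ad, ae, af, ag, ai, bc, be, bf, bh, bi, cd, ce, cg, ch, ci, de, df, dh, di, eg, eh, fg, fh, fi, gh, gi
  2-simplices (18): abe, abi, adf, adi, aeg, afg, bce, bch, bfh, bfi, cde, cdi, cgh, cgi, deh, dfh, egh, fgi

giving chain groups C_0 ≅ Z^9, C_1 ≅ Z^27, C_2 ≅ Z^18.

∂_1: C_1 → C_0 maps an edge to its endpoints' difference, ∂[p,q] = q − p.
The resulting 9×27 matrix has rank 8, and its Smith normal form has invariant factors (1,1,1,1,1,1,1,1).

Boundary ∂_2: C_2 → C_1 maps a triangle to the signed sum of its edges. For instance
  ∂bch = ch − bh + bc,
  ∂dfh = fh − dh + df.
As a 27×18 matrix over Z this has rank 18, with invariant factors (1,1,1,1,1,1,1,1,1,1,1,1,1,1,1,1,1,2).

Reading off H_k = ker ∂_k / im ∂_{k+1}:

  H_2: rank ker ∂_2 − rank ∂_3 = (18 − 18) − 0 = 0, and there is no ∂_3, so H_2 ≅ 0.

(K is a triangulation of the Klein bottle.)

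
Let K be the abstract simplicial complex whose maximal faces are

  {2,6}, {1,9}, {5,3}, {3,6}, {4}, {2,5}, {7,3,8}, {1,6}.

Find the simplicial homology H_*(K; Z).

H_0 ≅ Z^2,  H_1 ≅ Z,  H_2 = 0.

Order the vertices as 1 < 2 < 3 < 4 < 5 < 6 < 7 < 8 < 9. Listing each simplex with vertices in this order, K has dimension 2 with simplices:

  0-simplices (9): [1], [2], [3], [4], [5], [6], [7], [8], [9]
  1-simplices (9): [1,6], [1,9], [2,5], [2,6], [3,5], [3,6], [3,7], [3,8], [7,8]
  2-simplices (1): [3,7,8]

Hence C_0 ≅ Z^9, C_1 ≅ Z^9, C_2 ≅ Z^1.

Boundary ∂_1: C_1 → C_0 is given by ∂[p,q] = [q] − [p]. For instance
  ∂[1,6] = [6] − [1].
The 9×9 boundary matrix has rank 7 and Smith normal form diag(1,1,1,1,1,1,1).

The boundary map ∂_2: C_2 → C_1 acts by ∂[p,q,r] = [q,r] − [p,r] + [p,q]. For instance
  ∂[3,7,8] = [7,8] − [3,8] + [3,7].
The 9×1 boundary matrix has rank 1 and Smith normal form diag(1).

Reading off H_k = ker ∂_k / im ∂_{k+1}:

  H_0: rank C_0 − rank ∂_1 = 9 − 7 = 2, and the invariant factors of ∂_1 are all 1, so H_0 = Z^2.
  H_1: rank ker ∂_1 − rank ∂_2 = (9 − 7) − 1 = 1, and the invariant factors of ∂_2 are all 1, so H_1 = Z.
  H_2: rank ker ∂_2 − rank ∂_3 = (1 − 1) − 0 = 0, and there is no ∂_3, so H_2 = 0.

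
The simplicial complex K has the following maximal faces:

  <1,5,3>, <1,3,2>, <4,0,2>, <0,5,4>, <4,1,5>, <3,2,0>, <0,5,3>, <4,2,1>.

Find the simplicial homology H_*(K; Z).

H_0 = Z,  H_1 = 0,  H_2 = Z.

Order the vertices as 0 < 1 < 2 < 3 < 4 < 5. Listing each simplex with vertices in this order, K has dimension 2 with simplices:

  0-simplices (6): [0], [1], [2], [3], [4], [5]
  1-simplices (12): [0,2], [0,3], [0,4], [0,5], [1,2], [1,3], [1,4], [1,5], [2,3], [2,4], [3,5], [4,5]
  2-simplices (8): [0,2,3], [0,2,4], [0,3,5], [0,4,5], [1,2,3], [1,2,4], [1,3,5], [1,4,5]

giving chain groups C_0 ≅ Z^6, C_1 ≅ Z^12, C_2 ≅ Z^8.

Boundary ∂_1: C_1 → C_0 sends each edge [p,q] (with p < q) to q − p. For instance
  ∂[4,5] = [5] − [4].
The 6×12 boundary matrix has rank 5 and Smith normal form diag(1,1,1,1,1).

∂_2: C_2 → C_1 sends each 2-simplex [p,q,r] to [q,r] − [p,r] + [p,q]. For instance
  ∂[0,2,3] = [2,3] − [0,3] + [0,2],
  ∂[1,3,5] = [3,5] − [1,5] + [1,3].
This gives a 12×8 integer matrix of rank 7; reducing to Smith normal form yields diagonal entries (1,1,1,1,1,1,1).

Computing H_k = (kernel of ∂_k) / (image of ∂_{k+1}):

  H_0: rank C_0 − rank ∂_1 = 6 − 5 = 1, and the invariant factors of ∂_1 are all 1, so H_0 = Z.
  H_1: rank ker ∂_1 − rank ∂_2 = (12 − 5) − 7 = 0, and the invariant factors of ∂_2 are all 1, so H_1 = 0.
  H_2: rank ker ∂_2 − rank ∂_3 = (8 − 7) − 0 = 1, and there is no ∂_3, so H_2 = Z.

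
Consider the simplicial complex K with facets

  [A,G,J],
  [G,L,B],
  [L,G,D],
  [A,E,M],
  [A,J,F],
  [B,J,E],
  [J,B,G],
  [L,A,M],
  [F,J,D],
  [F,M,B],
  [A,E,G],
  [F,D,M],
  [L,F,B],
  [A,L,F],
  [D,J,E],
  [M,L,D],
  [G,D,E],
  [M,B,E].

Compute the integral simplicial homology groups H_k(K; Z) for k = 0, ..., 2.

H_0 = Z,  H_1 = Z ⊕ Z/2,  H_2 = 0.

Order the vertices as A < B < D < E < F < G < J < L < M. Listing each simplex with vertices in this order, K has dimension 2 with simplices:

  0-simplices (9): A, B, D, E, F, G, J, L, M
  1-simplices (27): AE, AF, AG, AJ, AL, AM, BE, BF, BG, BJ, BL, BM, DE, DF, DG, DJ, DL, DM, EG, EJ, EM, FJ, FL, FM, GJ, GL, LM
  2-simplices (18): AEG, AEM, AFJ, AFL, AGJ, ALM, BEJ, BEM, BFL, BFM, BGJ, BGL, DEG, DEJ, DFJ, DFM, DGL, DLM

giving chain groups C_0 ≅ Z^9, C_1 ≅ Z^27, C_2 ≅ Z^18.

The boundary map ∂_1: C_1 → C_0 is given by ∂[p,q] = [q] − [p]. For instance
  ∂DG = G − D.
As a 9×27 matrix over Z this has rank 8, with invariant factors (1,1,1,1,1,1,1,1).

∂_2: C_2 → C_1 acts by ∂[p,q,r] = [q,r] − [p,r] + [p,q]. For instance
  ∂AEG = EG − AG + AE,
  ∂DGL = GL − DL + DG.
The 27×18 boundary matrix has rank 18 and Smith normal form diag(1,1,1,1,1,1,1,1,1,1,1,1,1,1,1,1,1,2).

From H_k ≅ ker(∂_k) / im(∂_{k+1}) we obtain:

  H_0: rank C_0 − rank ∂_1 = 9 − 8 = 1, and the invariant factors of ∂_1 are all 1, so H_0 ≅ Z.
  H_1: rank ker ∂_1 − rank ∂_2 = (27 − 8) − 18 = 1, and ∂_2 has invariant factor 2 > 1, so H_1 ≅ Z ⊕ Z/2.
  H_2: rank ker ∂_2 − rank ∂_3 = (18 − 18) − 0 = 0, and there is no ∂_3, so H_2 ≅ 0.

(K is a triangulation of the Klein bottle.)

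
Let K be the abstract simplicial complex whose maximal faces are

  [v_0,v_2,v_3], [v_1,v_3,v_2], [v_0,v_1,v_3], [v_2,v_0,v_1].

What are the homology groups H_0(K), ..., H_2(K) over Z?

K has 4 vertices, 6 edges, 4 triangles.
rank ∂_0 = 0, rank ∂_1 = 3 ⇒ b_0 = 4 − 0 − 3 = 1; all invariant factors of ∂_1 are 1 so no torsion. So H_0 ≅ Z.
rank ∂_1 = 3, rank ∂_2 = 3 ⇒ b_1 = 6 − 3 − 3 = 0; all invariant factors of ∂_2 are 1 so no torsion. So H_1 ≅ 0.
rank ∂_2 = 3, rank ∂_3 = 0 ⇒ b_2 = 4 − 3 − 0 = 1. So H_2 ≅ Z.

H_0 ≅ Z,  H_1 = 0,  H_2 ≅ Z.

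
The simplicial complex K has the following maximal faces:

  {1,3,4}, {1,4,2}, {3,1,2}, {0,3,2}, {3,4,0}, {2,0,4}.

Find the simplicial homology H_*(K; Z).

Take the total order 0 < 1 < 2 < 3 < 4 on the vertex set. Then K (dimension 2) consists of the simplices:

  0-simplices (5): [0], [1], [2], [3], [4]
  1-simplices (9): [0,2], [0,3], [0,4], [1,2], [1,3], [1,4], [2,3], [2,4], [3,4]
  2-simplices (6): [0,2,3], [0,2,4], [0,3,4], [1,2,3], [1,2,4], [1,3,4]

so the chain groups are C_0 ≅ Z^5, C_1 ≅ Z^9, C_2 ≅ Z^6.

∂_1: C_1 → C_0 is given by ∂[p,q] = [q] − [p]. For instance
  ∂[3,4] = [4] − [3].
As a 5×9 matrix over Z this has rank 4, with invariant factors (1,1,1,1).

Boundary ∂_2: C_2 → C_1 sends each 2-simplex [p,q,r] to [q,r] − [p,r] + [p,q]. For instance
  ∂[1,2,4] = [2,4] − [1,4] + [1,2],
  ∂[1,2,3] = [2,3] − [1,3] + [1,2].
This gives a 9×6 integer matrix of rank 5; reducing to Smith normal form yields diagonal entries (1,1,1,1,1).

Computing H_k = (kernel of ∂_k) / (image of ∂_{k+1}):

  H_0: rank C_0 − rank ∂_1 = 5 − 4 = 1, and the invariant factors of ∂_1 are all 1, so H_0 = Z.
  H_1: rank ker ∂_1 − rank ∂_2 = (9 − 4) − 5 = 0, and the invariant factors of ∂_2 are all 1, so H_1 = 0.
  H_2: rank ker ∂_2 − rank ∂_3 = (6 − 5) − 0 = 1, and there is no ∂_3, so H_2 = Z.

H_0 ≅ Z,  H_1 = 0,  H_2 ≅ Z.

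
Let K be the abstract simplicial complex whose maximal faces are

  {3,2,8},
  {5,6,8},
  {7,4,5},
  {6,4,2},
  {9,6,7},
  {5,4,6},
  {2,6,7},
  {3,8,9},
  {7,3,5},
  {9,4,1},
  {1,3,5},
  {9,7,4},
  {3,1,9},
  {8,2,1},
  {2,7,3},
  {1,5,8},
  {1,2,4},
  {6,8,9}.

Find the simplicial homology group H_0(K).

H_0 = Z.

Fix the vertex order 1 < 2 < 3 < 4 < 5 < 6 < 7 < 8 < 9 and write every simplex with vertices in increasing order. Then dim K = 2 and the simplices of K are:

  0-simplices (9): [1], [2], [3], [4], [5], [6], [7], [8], [9]
  1-simplices (27): (27 of them)
  2-simplices (18): [1,2,4], [1,2,8], [1,3,5], [1,3,9], [1,4,9], [1,5,8], [2,3,7], [2,3,8], [2,4,6], [2,6,7], [3,5,7], [3,8,9], [4,5,6], [4,5,7], [4,7,9], [5,6,8], [6,7,9], [6,8,9]

so the chain groups are C_0 ≅ Z^9, C_1 ≅ Z^27, C_2 ≅ Z^18.

The boundary map ∂_1: C_1 → C_0 maps an edge to its endpoints' difference, ∂[p,q] = q − p.
The resulting 9×27 matrix has rank 8, and its Smith normal form has invariant factors (1,1,1,1,1,1,1,1).

The boundary map ∂_2: C_2 → C_1 maps a triangle to the signed sum of its edges. For instance
  ∂[2,3,7] = [3,7] − [2,7] + [2,3],
  ∂[4,7,9] = [7,9] − [4,9] + [4,7].
The resulting 27×18 matrix has rank 18, and its Smith normal form has invariant factors (1,1,1,1,1,1,1,1,1,1,1,1,1,1,1,1,1,2).

Reading off H_k = ker ∂_k / im ∂_{k+1}:

  H_0: rank C_0 − rank ∂_1 = 9 − 8 = 1, and the invariant factors of ∂_1 are all 1, so H_0 ≅ Z.

(K is a triangulation of the Klein bottle.)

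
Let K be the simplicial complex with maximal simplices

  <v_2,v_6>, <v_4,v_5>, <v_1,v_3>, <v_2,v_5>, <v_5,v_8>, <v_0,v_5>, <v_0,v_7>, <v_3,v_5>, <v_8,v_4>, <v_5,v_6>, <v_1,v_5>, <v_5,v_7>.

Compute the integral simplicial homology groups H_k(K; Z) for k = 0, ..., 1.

K has 9 vertices, 12 edges.
rank ∂_0 = 0, rank ∂_1 = 8 ⇒ b_0 = 9 − 0 − 8 = 1; all invariant factors of ∂_1 are 1 so no torsion. So H_0 = Z.
rank ∂_1 = 8, rank ∂_2 = 0 ⇒ b_1 = 12 − 8 − 0 = 4. So H_1 = Z^4.

H_0 = Z,  H_1 = Z^4.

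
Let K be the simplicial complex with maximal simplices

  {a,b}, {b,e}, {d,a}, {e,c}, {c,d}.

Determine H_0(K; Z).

H_0 ≅ Z.

K has 5 vertices, 5 edges.
rank ∂_0 = 0, rank ∂_1 = 4 ⇒ b_0 = 5 − 0 − 4 = 1; all invariant factors of ∂_1 are 1 so no torsion. So H_0 ≅ Z.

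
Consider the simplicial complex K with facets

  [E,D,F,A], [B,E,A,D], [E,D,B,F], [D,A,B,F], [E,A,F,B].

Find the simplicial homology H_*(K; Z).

H_0 ≅ Z,  H_1 = 0,  H_2 = 0,  H_3 ≅ Z.

Take the total order A < B < D < E < F on the vertex set. Then K (dimension 3) consists of the simplices:

  0-simplices (5): A, B, D, E, F
  1-simplices (10): AB, AD, AE, AF, BD, BE, BF, DE, DF, EF
  2-simplices (10): ABD, ABE, ABF, ADE, ADF, AEF, BDE, BDF, BEF, DEF
  3-simplices (5): ABDE, ABDF, ABEF, ADEF, BDEF

giving chain groups C_0 ≅ Z^5, C_1 ≅ Z^10, C_2 ≅ Z^10, C_3 ≅ Z^5.

∂_1: C_1 → C_0 maps an edge to its endpoints' difference, ∂[p,q] = q − p.
The 5×10 boundary matrix has rank 4 and Smith normal form diag(1,1,1,1).

Boundary ∂_2: C_2 → C_1 maps a triangle to the signed sum of its edges. For instance
  ∂BDE = DE − BE + BD,
  ∂ABE = BE − AE + AB.
As a 10×10 matrix over Z this has rank 6, with invariant factors (1,1,1,1,1,1).

Boundary ∂_3: C_3 → C_2 sends each 3-simplex σ to the alternating sum Σ_i (−1)^i (σ with its i-th vertex removed). For instance
  ∂ABEF = BEF − AEF + ABF − ABE,
  ∂ABDE = BDE − ADE + ABE − ABD.
As a 10×5 matrix over Z this has rank 4, with invariant factors (1,1,1,1).

Computing H_k = (kernel of ∂_k) / (image of ∂_{k+1}):

  H_0: rank C_0 − rank ∂_1 = 5 − 4 = 1, and the invariant factors of ∂_1 are all 1, so H_0 = Z.
  H_1: rank ker ∂_1 − rank ∂_2 = (10 − 4) − 6 = 0, and the invariant factors of ∂_2 are all 1, so H_1 = 0.
  H_2: rank ker ∂_2 − rank ∂_3 = (10 − 6) − 4 = 0, and the invariant factors of ∂_3 are all 1, so H_2 = 0.
  H_3: rank ker ∂_3 − rank ∂_4 = (5 − 4) − 0 = 1, and there is no ∂_4, so H_3 = Z.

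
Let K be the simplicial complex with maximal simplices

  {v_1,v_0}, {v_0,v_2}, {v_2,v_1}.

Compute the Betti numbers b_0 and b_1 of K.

b_0 = 1, b_1 = 1.

Order the vertices as v_0 < v_1 < v_2. Listing each simplex with vertices in this order, K has dimension 1 with simplices:

  0-simplices (3): [v_0], [v_1], [v_2]
  1-simplices (3): [v_0,v_1], [v_0,v_2], [v_1,v_2]

Hence C_0 ≅ Z^3, C_1 ≅ Z^3.

The boundary map ∂_1: C_1 → C_0 maps an edge to its endpoints' difference, ∂[p,q] = q − p.
The 3×3 boundary matrix has rank 2 and Smith normal form diag(1,1).

From H_k ≅ ker(∂_k) / im(∂_{k+1}) we obtain:

  H_0: rank C_0 − rank ∂_1 = 3 − 2 = 1, and the invariant factors of ∂_1 are all 1, so H_0 ≅ Z.
  H_1: rank ker ∂_1 − rank ∂_2 = (3 − 2) − 0 = 1, and there is no ∂_2, so H_1 ≅ Z.

As a check, the Euler characteristic is 3 − 3 = 0, which agrees with 1 − 1 = 0.
(K is a triangulation of the circle S^1.)

Hence the Betti numbers are b_0 = 1, b_1 = 1.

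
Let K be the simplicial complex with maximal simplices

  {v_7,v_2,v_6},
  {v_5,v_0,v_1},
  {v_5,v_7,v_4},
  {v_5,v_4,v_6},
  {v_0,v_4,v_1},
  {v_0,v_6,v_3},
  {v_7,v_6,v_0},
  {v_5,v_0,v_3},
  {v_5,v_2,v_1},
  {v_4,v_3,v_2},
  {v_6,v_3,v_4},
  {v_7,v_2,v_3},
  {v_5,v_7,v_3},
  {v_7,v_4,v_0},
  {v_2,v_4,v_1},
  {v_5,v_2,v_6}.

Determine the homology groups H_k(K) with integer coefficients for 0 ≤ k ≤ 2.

H_0 = Z,  H_1 = Z^2,  H_2 = Z.

We work with the vertex ordering v_0 < v_1 < v_2 < v_3 < v_4 < v_5 < v_6 < v_7. The simplices of K, each written with vertices in increasing order, are:

  0-simplices (8): [v_0], [v_1], [v_2], [v_3], [v_4], [v_5], [v_6], [v_7]
  1-simplices (24): (24 of them)
  2-simplices (16): (16 of them)

Hence C_0 ≅ Z^8, C_1 ≅ Z^24, C_2 ≅ Z^16.

The boundary map ∂_1: C_1 → C_0 sends each edge [p,q] (with p < q) to q − p. For instance
  ∂[v_5,v_7] = [v_7] − [v_5].
The 8×24 boundary matrix has rank 7 and Smith normal form diag(1,1,1,1,1,1,1).

∂_2: C_2 → C_1 acts by ∂[p,q,r] = [q,r] − [p,r] + [p,q]. For instance
  ∂[v_1,v_2,v_4] = [v_2,v_4] − [v_1,v_4] + [v_1,v_2],
  ∂[v_0,v_1,v_5] = [v_1,v_5] − [v_0,v_5] + [v_0,v_1].
The 24×16 boundary matrix has rank 15 and Smith normal form diag(1,1,1,1,1,1,1,1,1,1,1,1,1,1,1).

Computing H_k = (kernel of ∂_k) / (image of ∂_{k+1}):

  H_0: rank C_0 − rank ∂_1 = 8 − 7 = 1, and the invariant factors of ∂_1 are all 1, so H_0 = Z.
  H_1: rank ker ∂_1 − rank ∂_2 = (24 − 7) − 15 = 2, and the invariant factors of ∂_2 are all 1, so H_1 = Z^2.
  H_2: rank ker ∂_2 − rank ∂_3 = (16 − 15) − 0 = 1, and there is no ∂_3, so H_2 = Z.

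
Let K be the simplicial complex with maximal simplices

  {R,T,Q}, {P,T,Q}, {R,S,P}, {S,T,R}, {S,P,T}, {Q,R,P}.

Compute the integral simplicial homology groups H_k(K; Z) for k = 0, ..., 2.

H_0 = Z,  H_1 = 0,  H_2 = Z.

Fix the vertex order P < Q < R < S < T and write every simplex with vertices in increasing order. Then dim K = 2 and the simplices of K are:

  0-simplices (5): P, Q, R, S, T
  1-simplices (9): PQ, PR, PS, PT, QR, QT, RS, RT, ST
  2-simplices (6): PQR, PQT, PRS, PST, QRT, RST

so the chain groups are C_0 ≅ Z^5, C_1 ≅ Z^9, C_2 ≅ Z^6.

Boundary ∂_1: C_1 → C_0 is given by ∂[p,q] = [q] − [p].
This gives a 5×9 integer matrix of rank 4; reducing to Smith normal form yields diagonal entries (1,1,1,1).

Boundary ∂_2: C_2 → C_1 sends each 2-simplex [p,q,r] to [q,r] − [p,r] + [p,q]. For instance
  ∂PQT = QT − PT + PQ,
  ∂QRT = RT − QT + QR.
This gives a 9×6 integer matrix of rank 5; reducing to Smith normal form yields diagonal entries (1,1,1,1,1).

From H_k ≅ ker(∂_k) / im(∂_{k+1}) we obtain:

  H_0: rank C_0 − rank ∂_1 = 5 − 4 = 1, and the invariant factors of ∂_1 are all 1, so H_0 ≅ Z.
  H_1: rank ker ∂_1 − rank ∂_2 = (9 − 4) − 5 = 0, and the invariant factors of ∂_2 are all 1, so H_1 ≅ 0.
  H_2: rank ker ∂_2 − rank ∂_3 = (6 − 5) − 0 = 1, and there is no ∂_3, so H_2 ≅ Z.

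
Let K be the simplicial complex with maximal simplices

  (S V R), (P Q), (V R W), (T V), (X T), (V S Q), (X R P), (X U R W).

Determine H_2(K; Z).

H_2 = 0.

We work with the vertex ordering P < Q < R < S < T < U < V < W < X. The simplices of K, each written with vertices in increasing order, are:

  0-simplices (9): P, Q, R, S, T, U, V, W, X
  1-simplices (17): PQ, PR, PX, QS, QV, RS, RU, RV, RW, RX, SV, TV, TX, UW, UX, VW, WX
  2-simplices (8): PRX, QSV, RSV, RUW, RUX, RVW, RWX, UWX
  3-simplices (1): RUWX

Hence C_0 ≅ Z^9, C_1 ≅ Z^17, C_2 ≅ Z^8, C_3 ≅ Z^1.

∂_1: C_1 → C_0 sends each edge [p,q] (with p < q) to q − p.
The 9×17 boundary matrix has rank 8 and Smith normal form diag(1,1,1,1,1,1,1,1).

Boundary ∂_2: C_2 → C_1 maps a triangle to the signed sum of its edges. For instance
  ∂RUX = UX − RX + RU,
  ∂RWX = WX − RX + RW.
The resulting 17×8 matrix has rank 7, and its Smith normal form has invariant factors (1,1,1,1,1,1,1).

The boundary map ∂_3: C_3 → C_2 sends each 3-simplex σ to the alternating sum Σ_i (−1)^i (σ with its i-th vertex removed). For instance
  ∂RUWX = UWX − RWX + RUX − RUW.
The 8×1 boundary matrix has rank 1 and Smith normal form diag(1).

Reading off H_k = ker ∂_k / im ∂_{k+1}:

  H_2: rank ker ∂_2 − rank ∂_3 = (8 − 7) − 1 = 0, and the invariant factors of ∂_3 are all 1, so H_2 = 0.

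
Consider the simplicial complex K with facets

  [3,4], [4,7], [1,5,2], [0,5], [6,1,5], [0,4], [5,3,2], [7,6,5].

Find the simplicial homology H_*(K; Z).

H_0 ≅ Z,  H_1 ≅ Z^2,  H_2 = 0.

Take the total order 0 < 1 < 2 < 3 < 4 < 5 < 6 < 7 on the vertex set. Then K (dimension 2) consists of the simplices:

  0-simplices (8): [0], [1], [2], [3], [4], [5], [6], [7]
  1-simplices (13): [0,4], [0,5], [1,2], [1,5], [1,6], [2,3], [2,5], [3,4], [3,5], [4,7], [5,6], [5,7], [6,7]
  2-simplices (4): [1,2,5], [1,5,6], [2,3,5], [5,6,7]

Hence C_0 ≅ Z^8, C_1 ≅ Z^13, C_2 ≅ Z^4.

∂_1: C_1 → C_0 is given by ∂[p,q] = [q] − [p]. For instance
  ∂[5,7] = [7] − [5].
This gives a 8×13 integer matrix of rank 7; reducing to Smith normal form yields diagonal entries (1,1,1,1,1,1,1).

∂_2: C_2 → C_1 acts by ∂[p,q,r] = [q,r] − [p,r] + [p,q]. For instance
  ∂[5,6,7] = [6,7] − [5,7] + [5,6],
  ∂[1,5,6] = [5,6] − [1,6] + [1,5].
As a 13×4 matrix over Z this has rank 4, with invariant factors (1,1,1,1).

Reading off H_k = ker ∂_k / im ∂_{k+1}:

  H_0: rank C_0 − rank ∂_1 = 8 − 7 = 1, and the invariant factors of ∂_1 are all 1, so H_0 ≅ Z.
  H_1: rank ker ∂_1 − rank ∂_2 = (13 − 7) − 4 = 2, and the invariant factors of ∂_2 are all 1, so H_1 ≅ Z^2.
  H_2: rank ker ∂_2 − rank ∂_3 = (4 − 4) − 0 = 0, and there is no ∂_3, so H_2 ≅ 0.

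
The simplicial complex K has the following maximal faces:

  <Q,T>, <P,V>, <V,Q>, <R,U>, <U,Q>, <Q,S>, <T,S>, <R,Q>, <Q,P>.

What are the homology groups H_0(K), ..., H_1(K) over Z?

H_0 = Z,  H_1 = Z^3.

Take the total order P < Q < R < S < T < U < V on the vertex set. Then K (dimension 1) consists of the simplices:

  0-simplices (7): P, Q, R, S, T, U, V
  1-simplices (9): PQ, PV, QR, QS, QT, QU, QV, RU, ST

giving chain groups C_0 ≅ Z^7, C_1 ≅ Z^9.

The boundary map ∂_1: C_1 → C_0 sends each edge [p,q] (with p < q) to q − p. For instance
  ∂QR = R − Q.
The resulting 7×9 matrix has rank 6, and its Smith normal form has invariant factors (1,1,1,1,1,1).

Computing H_k = (kernel of ∂_k) / (image of ∂_{k+1}):

  H_0: rank C_0 − rank ∂_1 = 7 − 6 = 1, and the invariant factors of ∂_1 are all 1, so H_0 ≅ Z.
  H_1: rank ker ∂_1 − rank ∂_2 = (9 − 6) − 0 = 3, and there is no ∂_2, so H_1 ≅ Z^3.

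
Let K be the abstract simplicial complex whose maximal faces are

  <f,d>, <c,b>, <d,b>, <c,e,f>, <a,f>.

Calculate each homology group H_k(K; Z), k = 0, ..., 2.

K has 6 vertices, 7 edges, 1 triangle.
rank ∂_0 = 0, rank ∂_1 = 5 ⇒ b_0 = 6 − 0 − 5 = 1; all invariant factors of ∂_1 are 1 so no torsion. So H_0 ≅ Z.
rank ∂_1 = 5, rank ∂_2 = 1 ⇒ b_1 = 7 − 5 − 1 = 1; all invariant factors of ∂_2 are 1 so no torsion. So H_1 ≅ Z.
rank ∂_2 = 1, rank ∂_3 = 0 ⇒ b_2 = 1 − 1 − 0 = 0. So H_2 ≅ 0.

H_0 = Z,  H_1 = Z,  H_2 = 0.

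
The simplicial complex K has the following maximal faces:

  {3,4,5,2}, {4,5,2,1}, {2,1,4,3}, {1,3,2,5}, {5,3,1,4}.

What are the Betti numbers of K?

b_0 = 1, b_1 = 0, b_2 = 0, b_3 = 1.

Fix the vertex order 1 < 2 < 3 < 4 < 5 and write every simplex with vertices in increasing order. Then dim K = 3 and the simplices of K are:

  0-simplices (5): [1], [2], [3], [4], [5]
  1-simplices (10): [1,2], [1,3], [1,4], [1,5], [2,3], [2,4], [2,5], [3,4], [3,5], [4,5]
  2-simplices (10): [1,2,3], [1,2,4], [1,2,5], [1,3,4], [1,3,5], [1,4,5], [2,3,4], [2,3,5], [2,4,5], [3,4,5]
  3-simplices (5): [1,2,3,4], [1,2,3,5], [1,2,4,5], [1,3,4,5], [2,3,4,5]

so the chain groups are C_0 ≅ Z^5, C_1 ≅ Z^10, C_2 ≅ Z^10, C_3 ≅ Z^5.

The boundary map ∂_1: C_1 → C_0 maps an edge to its endpoints' difference, ∂[p,q] = q − p. For instance
  ∂[2,5] = [5] − [2].
The 5×10 boundary matrix has rank 4 and Smith normal form diag(1,1,1,1).

The boundary map ∂_2: C_2 → C_1 sends each 2-simplex [p,q,r] to [q,r] − [p,r] + [p,q]. For instance
  ∂[2,3,5] = [3,5] − [2,5] + [2,3],
  ∂[2,4,5] = [4,5] − [2,5] + [2,4].
The 10×10 boundary matrix has rank 6 and Smith normal form diag(1,1,1,1,1,1).

∂_3: C_3 → C_2 sends each 3-simplex σ to the alternating sum Σ_i (−1)^i (σ with its i-th vertex removed). For instance
  ∂[1,2,4,5] = [2,4,5] − [1,4,5] + [1,2,5] − [1,2,4],
  ∂[1,2,3,4] = [2,3,4] − [1,3,4] + [1,2,4] − [1,2,3].
The resulting 10×5 matrix has rank 4, and its Smith normal form has invariant factors (1,1,1,1).

Now H_k = ker ∂_k / im ∂_{k+1}, so:

  H_0: rank C_0 − rank ∂_1 = 5 − 4 = 1, and the invariant factors of ∂_1 are all 1, so H_0 = Z.
  H_1: rank ker ∂_1 − rank ∂_2 = (10 − 4) − 6 = 0, and the invariant factors of ∂_2 are all 1, so H_1 = 0.
  H_2: rank ker ∂_2 − rank ∂_3 = (10 − 6) − 4 = 0, and the invariant factors of ∂_3 are all 1, so H_2 = 0.
  H_3: rank ker ∂_3 − rank ∂_4 = (5 − 4) − 0 = 1, and there is no ∂_4, so H_3 = Z.

As a check, the Euler characteristic is 5 − 10 + 10 − 5 = 0, which agrees with 1 − 0 + 0 − 1 = 0.
(K is a triangulation of the 3-sphere S^3.)

Hence the Betti numbers are b_0 = 1, b_1 = 0, b_2 = 0, b_3 = 1.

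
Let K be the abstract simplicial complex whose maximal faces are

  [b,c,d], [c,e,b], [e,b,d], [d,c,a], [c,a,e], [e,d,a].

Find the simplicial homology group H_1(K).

H_1 ≅ 0.

Take the total order a < b < c < d < e on the vertex set. Then K (dimension 2) consists of the simplices:

  0-simplices (5): a, b, c, d, e
  1-simplices (9): ac, ad, ae, bc, bd, be, cd, ce, de
  2-simplices (6): acd, ace, ade, bcd, bce, bde

giving chain groups C_0 ≅ Z^5, C_1 ≅ Z^9, C_2 ≅ Z^6.

Boundary ∂_1: C_1 → C_0 sends each edge [p,q] (with p < q) to q − p. For instance
  ∂de = e − d.
This gives a 5×9 integer matrix of rank 4; reducing to Smith normal form yields diagonal entries (1,1,1,1).

The boundary map ∂_2: C_2 → C_1 maps a triangle to the signed sum of its edges. For instance
  ∂ace = ce − ae + ac,
  ∂bce = ce − be + bc.
The 9×6 boundary matrix has rank 5 and Smith normal form diag(1,1,1,1,1).

Reading off H_k = ker ∂_k / im ∂_{k+1}:

  H_1: rank ker ∂_1 − rank ∂_2 = (9 − 4) − 5 = 0, and the invariant factors of ∂_2 are all 1, so H_1 ≅ 0.

(K is a triangulation of the 2-sphere S^2.)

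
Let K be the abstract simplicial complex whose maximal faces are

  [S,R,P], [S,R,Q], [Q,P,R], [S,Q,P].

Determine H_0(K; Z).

Order the vertices as P < Q < R < S. Listing each simplex with vertices in this order, K has dimension 2 with simplices:

  0-simplices (4): P, Q, R, S
  1-simplices (6): PQ, PR, PS, QR, QS, RS
  2-simplices (4): PQR, PQS, PRS, QRS

so the chain groups are C_0 ≅ Z^4, C_1 ≅ Z^6, C_2 ≅ Z^4.

The boundary map ∂_1: C_1 → C_0 is given by ∂[p,q] = [q] − [p].
The 4×6 boundary matrix has rank 3 and Smith normal form diag(1,1,1).

∂_2: C_2 → C_1 sends each 2-simplex [p,q,r] to [q,r] − [p,r] + [p,q]. For instance
  ∂QRS = RS − QS + QR,
  ∂PRS = RS − PS + PR.
As a 6×4 matrix over Z this has rank 3, with invariant factors (1,1,1).

Computing H_k = (kernel of ∂_k) / (image of ∂_{k+1}):

  H_0: rank C_0 − rank ∂_1 = 4 − 3 = 1, and the invariant factors of ∂_1 are all 1, so H_0 = Z.

H_0 = Z.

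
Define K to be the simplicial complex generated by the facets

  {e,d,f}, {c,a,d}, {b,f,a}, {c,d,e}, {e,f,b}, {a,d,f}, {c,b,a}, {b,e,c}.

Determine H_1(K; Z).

K has 6 vertices, 12 edges, 8 triangles.
rank ∂_1 = 5, rank ∂_2 = 7 ⇒ b_1 = 12 − 5 − 7 = 0; all invariant factors of ∂_2 are 1 so no torsion. So H_1 = 0.

H_1 ≅ 0.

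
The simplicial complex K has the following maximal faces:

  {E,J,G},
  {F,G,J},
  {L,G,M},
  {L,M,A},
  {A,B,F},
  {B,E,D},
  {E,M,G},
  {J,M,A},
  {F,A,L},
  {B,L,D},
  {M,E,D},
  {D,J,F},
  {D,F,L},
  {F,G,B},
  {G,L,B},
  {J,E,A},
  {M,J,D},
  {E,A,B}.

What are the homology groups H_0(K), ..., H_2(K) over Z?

We work with the vertex ordering A < B < D < E < F < G < J < L < M. The simplices of K, each written with vertices in increasing order, are:

  0-simplices (9): A, B, D, E, F, G, J, L, M
  1-simplices (27): AB, AE, AF, AJ, AL, AM, BD, BE, BF, BG, BL, DE, DF, DJ, DL, DM, EG, EJ, EM, FG, FJ, FL, GJ, GL, GM, JM, LM
  2-simplices (18): ABE, ABF, AEJ, AFL, AJM, ALM, BDE, BDL, BFG, BGL, DEM, DFJ, DFL, DJM, EGJ, EGM, FGJ, GLM

Hence C_0 ≅ Z^9, C_1 ≅ Z^27, C_2 ≅ Z^18.

Boundary ∂_1: C_1 → C_0 maps an edge to its endpoints' difference, ∂[p,q] = q − p. For instance
  ∂AB = B − A.
The 9×27 boundary matrix has rank 8 and Smith normal form diag(1,1,1,1,1,1,1,1).

∂_2: C_2 → C_1 maps a triangle to the signed sum of its edges. For instance
  ∂BFG = FG − BG + BF,
  ∂ABE = BE − AE + AB.
This gives a 27×18 integer matrix of rank 18; reducing to Smith normal form yields diagonal entries (1,1,1,1,1,1,1,1,1,1,1,1,1,1,1,1,1,2).

Computing H_k = (kernel of ∂_k) / (image of ∂_{k+1}):

  H_0: rank C_0 − rank ∂_1 = 9 − 8 = 1, and the invariant factors of ∂_1 are all 1, so H_0 = Z.
  H_1: rank ker ∂_1 − rank ∂_2 = (27 − 8) − 18 = 1, and ∂_2 has invariant factor 2 > 1, so H_1 = Z ⊕ Z/2Z.
  H_2: rank ker ∂_2 − rank ∂_3 = (18 − 18) − 0 = 0, and there is no ∂_3, so H_2 = 0.

As a check, the Euler characteristic is 9 − 27 + 18 = 0, which agrees with 1 − 1 + 0 = 0.
(K is a triangulation of the Klein bottle.)

H_0 ≅ Z,  H_1 ≅ Z ⊕ Z/2Z,  H_2 = 0.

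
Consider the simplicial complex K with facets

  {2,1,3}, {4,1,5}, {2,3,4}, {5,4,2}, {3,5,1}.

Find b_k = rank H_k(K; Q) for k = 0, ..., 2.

b_0 = 1, b_1 = 1, b_2 = 0.

Fix the vertex order 1 < 2 < 3 < 4 < 5 and write every simplex with vertices in increasing order. Then dim K = 2 and the simplices of K are:

  0-simplices (5): [1], [2], [3], [4], [5]
  1-simplices (10): [1,2], [1,3], [1,4], [1,5], [2,3], [2,4], [2,5], [3,4], [3,5], [4,5]
  2-simplices (5): [1,2,3], [1,3,5], [1,4,5], [2,3,4], [2,4,5]

so the chain groups are C_0 ≅ Z^5, C_1 ≅ Z^10, C_2 ≅ Z^5.

∂_1: C_1 → C_0 sends each edge [p,q] (with p < q) to q − p. For instance
  ∂[1,3] = [3] − [1].
The resulting 5×10 matrix has rank 4, and its Smith normal form has invariant factors (1,1,1,1).

The boundary map ∂_2: C_2 → C_1 maps a triangle to the signed sum of its edges. For instance
  ∂[1,2,3] = [2,3] − [1,3] + [1,2],
  ∂[2,3,4] = [3,4] − [2,4] + [2,3].
As a 10×5 matrix over Z this has rank 5, with invariant factors (1,1,1,1,1).

Computing H_k = (kernel of ∂_k) / (image of ∂_{k+1}):

  H_0: rank C_0 − rank ∂_1 = 5 − 4 = 1, and the invariant factors of ∂_1 are all 1, so H_0 ≅ Z.
  H_1: rank ker ∂_1 − rank ∂_2 = (10 − 4) − 5 = 1, and the invariant factors of ∂_2 are all 1, so H_1 ≅ Z.
  H_2: rank ker ∂_2 − rank ∂_3 = (5 − 5) − 0 = 0, and there is no ∂_3, so H_2 ≅ 0.

As a check, the Euler characteristic is 5 − 10 + 5 = 0, which agrees with 1 − 1 + 0 = 0.
(K is a triangulation of the Möbius band.)

Hence the Betti numbers are b_0 = 1, b_1 = 1, b_2 = 0.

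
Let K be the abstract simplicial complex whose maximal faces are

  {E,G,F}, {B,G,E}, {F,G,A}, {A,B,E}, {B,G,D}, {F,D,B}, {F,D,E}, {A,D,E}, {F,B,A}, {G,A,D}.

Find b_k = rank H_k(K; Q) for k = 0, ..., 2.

b_0 = 1, b_1 = 0, b_2 = 0.

We work with the vertex ordering A < B < D < E < F < G. The simplices of K, each written with vertices in increasing order, are:

  0-simplices (6): A, B, D, E, F, G
  1-simplices (15): AB, AD, AE, AF, AG, BD, BE, BF, BG, DE, DF, DG, EF, EG, FG
  2-simplices (10): ABE, ABF, ADE, ADG, AFG, BDF, BDG, BEG, DEF, EFG

so the chain groups are C_0 ≅ Z^6, C_1 ≅ Z^15, C_2 ≅ Z^10.

Boundary ∂_1: C_1 → C_0 sends each edge [p,q] (with p < q) to q − p. For instance
  ∂AG = G − A.
This gives a 6×15 integer matrix of rank 5; reducing to Smith normal form yields diagonal entries (1,1,1,1,1).

The boundary map ∂_2: C_2 → C_1 acts by ∂[p,q,r] = [q,r] − [p,r] + [p,q]. For instance
  ∂BEG = EG − BG + BE,
  ∂ABE = BE − AE + AB.
This gives a 15×10 integer matrix of rank 10; reducing to Smith normal form yields diagonal entries (1,1,1,1,1,1,1,1,1,2).

Computing H_k = (kernel of ∂_k) / (image of ∂_{k+1}):

  H_0: rank C_0 − rank ∂_1 = 6 − 5 = 1, and the invariant factors of ∂_1 are all 1, so H_0 = Z.
  H_1: rank ker ∂_1 − rank ∂_2 = (15 − 5) − 10 = 0, and ∂_2 has invariant factor 2 > 1, so H_1 = Z/2.
  H_2: rank ker ∂_2 − rank ∂_3 = (10 − 10) − 0 = 0, and there is no ∂_3, so H_2 = 0.

As a check, the Euler characteristic is 6 − 15 + 10 = 1, which agrees with 1 − 0 + 0 = 1.

Hence the Betti numbers are b_0 = 1, b_1 = 0, b_2 = 0.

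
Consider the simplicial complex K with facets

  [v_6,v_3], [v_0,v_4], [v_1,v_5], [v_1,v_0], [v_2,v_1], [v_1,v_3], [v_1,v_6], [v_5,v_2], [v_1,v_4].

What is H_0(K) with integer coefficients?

H_0 = Z.

Order the vertices as v_0 < v_1 < v_2 < v_3 < v_4 < v_5 < v_6. Listing each simplex with vertices in this order, K has dimension 1 with simplices:

  0-simplices (7): [v_0], [v_1], [v_2], [v_3], [v_4], [v_5], [v_6]
  1-simplices (9): [v_0,v_1], [v_0,v_4], [v_1,v_2], [v_1,v_3], [v_1,v_4], [v_1,v_5], [v_1,v_6], [v_2,v_5], [v_3,v_6]

Hence C_0 ≅ Z^7, C_1 ≅ Z^9.

Boundary ∂_1: C_1 → C_0 sends each edge [p,q] (with p < q) to q − p.
As a 7×9 matrix over Z this has rank 6, with invariant factors (1,1,1,1,1,1).

Now H_k = ker ∂_k / im ∂_{k+1}, so:

  H_0: rank C_0 − rank ∂_1 = 7 − 6 = 1, and the invariant factors of ∂_1 are all 1, so H_0 = Z.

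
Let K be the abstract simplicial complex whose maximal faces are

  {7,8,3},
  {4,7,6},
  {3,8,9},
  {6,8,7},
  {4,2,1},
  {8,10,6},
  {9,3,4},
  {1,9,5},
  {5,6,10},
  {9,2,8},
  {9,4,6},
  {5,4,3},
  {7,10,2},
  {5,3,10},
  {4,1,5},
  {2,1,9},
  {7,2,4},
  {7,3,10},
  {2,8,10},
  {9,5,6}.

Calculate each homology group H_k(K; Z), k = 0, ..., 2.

H_0 = Z,  H_1 = Z × Z/2,  H_2 = 0.

Take the total order 1 < 2 < 3 < 4 < 5 < 6 < 7 < 8 < 9 < 10 on the vertex set. Then K (dimension 2) consists of the simplices:

  0-simplices (10): [1], [2], [3], [4], [5], [6], [7], [8], [9], [10]
  1-simplices (30): (30 of them)
  2-simplices (20): (20 of them)

so the chain groups are C_0 ≅ Z^10, C_1 ≅ Z^30, C_2 ≅ Z^20.

Boundary ∂_1: C_1 → C_0 maps an edge to its endpoints' difference, ∂[p,q] = q − p.
This gives a 10×30 integer matrix of rank 9; reducing to Smith normal form yields diagonal entries (1,1,1,1,1,1,1,1,1).

Boundary ∂_2: C_2 → C_1 maps a triangle to the signed sum of its edges. For instance
  ∂[4,6,7] = [6,7] − [4,7] + [4,6],
  ∂[3,4,9] = [4,9] − [3,9] + [3,4].
The resulting 30×20 matrix has rank 20, and its Smith normal form has invariant factors (1,1,1,1,1,1,1,1,1,1,1,1,1,1,1,1,1,1,1,2).

Computing H_k = (kernel of ∂_k) / (image of ∂_{k+1}):

  H_0: rank C_0 − rank ∂_1 = 10 − 9 = 1, and the invariant factors of ∂_1 are all 1, so H_0 = Z.
  H_1: rank ker ∂_1 − rank ∂_2 = (30 − 9) − 20 = 1, and ∂_2 has invariant factor 2 > 1, so H_1 = Z × Z/2.
  H_2: rank ker ∂_2 − rank ∂_3 = (20 − 20) − 0 = 0, and there is no ∂_3, so H_2 = 0.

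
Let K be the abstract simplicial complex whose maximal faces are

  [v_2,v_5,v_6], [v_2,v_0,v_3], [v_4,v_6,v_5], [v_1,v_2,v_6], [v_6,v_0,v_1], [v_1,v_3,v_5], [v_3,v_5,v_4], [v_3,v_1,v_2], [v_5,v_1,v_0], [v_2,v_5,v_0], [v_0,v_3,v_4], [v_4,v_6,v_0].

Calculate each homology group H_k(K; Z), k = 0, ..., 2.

H_0 ≅ Z,  H_1 ≅ Z_2,  H_2 = 0.

Fix the vertex order v_0 < v_1 < v_2 < v_3 < v_4 < v_5 < v_6 and write every simplex with vertices in increasing order. Then dim K = 2 and the simplices of K are:

  0-simplices (7): [v_0], [v_1], [v_2], [v_3], [v_4], [v_5], [v_6]
  1-simplices (18): (18 of them)
  2-simplices (12): (12 of them)

giving chain groups C_0 ≅ Z^7, C_1 ≅ Z^18, C_2 ≅ Z^12.

The boundary map ∂_1: C_1 → C_0 maps an edge to its endpoints' difference, ∂[p,q] = q − p.
The 7×18 boundary matrix has rank 6 and Smith normal form diag(1,1,1,1,1,1).

Boundary ∂_2: C_2 → C_1 sends each 2-simplex [p,q,r] to [q,r] − [p,r] + [p,q]. For instance
  ∂[v_0,v_2,v_3] = [v_2,v_3] − [v_0,v_3] + [v_0,v_2],
  ∂[v_1,v_3,v_5] = [v_3,v_5] − [v_1,v_5] + [v_1,v_3].
This gives a 18×12 integer matrix of rank 12; reducing to Smith normal form yields diagonal entries (1,1,1,1,1,1,1,1,1,1,1,2).

Computing H_k = (kernel of ∂_k) / (image of ∂_{k+1}):

  H_0: rank C_0 − rank ∂_1 = 7 − 6 = 1, and the invariant factors of ∂_1 are all 1, so H_0 = Z.
  H_1: rank ker ∂_1 − rank ∂_2 = (18 − 6) − 12 = 0, and ∂_2 has invariant factor 2 > 1, so H_1 = Z_2.
  H_2: rank ker ∂_2 − rank ∂_3 = (12 − 12) − 0 = 0, and there is no ∂_3, so H_2 = 0.

(K is a triangulation of the real projective plane RP^2.)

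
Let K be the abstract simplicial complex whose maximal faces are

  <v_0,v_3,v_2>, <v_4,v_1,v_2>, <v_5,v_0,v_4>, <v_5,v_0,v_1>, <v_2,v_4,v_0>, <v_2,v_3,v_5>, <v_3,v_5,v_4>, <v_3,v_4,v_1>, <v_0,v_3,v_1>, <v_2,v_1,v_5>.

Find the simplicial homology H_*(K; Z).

We work with the vertex ordering v_0 < v_1 < v_2 < v_3 < v_4 < v_5. The simplices of K, each written with vertices in increasing order, are:

  0-simplices (6): [v_0], [v_1], [v_2], [v_3], [v_4], [v_5]
  1-simplices (15): (15 of them)
  2-simplices (10): [v_0,v_1,v_3], [v_0,v_1,v_5], [v_0,v_2,v_3], [v_0,v_2,v_4], [v_0,v_4,v_5], [v_1,v_2,v_4], [v_1,v_2,v_5], [v_1,v_3,v_4], [v_2,v_3,v_5], [v_3,v_4,v_5]

giving chain groups C_0 ≅ Z^6, C_1 ≅ Z^15, C_2 ≅ Z^10.

∂_1: C_1 → C_0 sends each edge [p,q] (with p < q) to q − p. For instance
  ∂[v_2,v_3] = [v_3] − [v_2].
This gives a 6×15 integer matrix of rank 5; reducing to Smith normal form yields diagonal entries (1,1,1,1,1).

Boundary ∂_2: C_2 → C_1 maps a triangle to the signed sum of its edges. For instance
  ∂[v_3,v_4,v_5] = [v_4,v_5] − [v_3,v_5] + [v_3,v_4],
  ∂[v_0,v_2,v_4] = [v_2,v_4] − [v_0,v_4] + [v_0,v_2].
The 15×10 boundary matrix has rank 10 and Smith normal form diag(1,1,1,1,1,1,1,1,1,2).

Reading off H_k = ker ∂_k / im ∂_{k+1}:

  H_0: rank C_0 − rank ∂_1 = 6 − 5 = 1, and the invariant factors of ∂_1 are all 1, so H_0 = Z.
  H_1: rank ker ∂_1 − rank ∂_2 = (15 − 5) − 10 = 0, and ∂_2 has invariant factor 2 > 1, so H_1 = Z/2.
  H_2: rank ker ∂_2 − rank ∂_3 = (10 − 10) − 0 = 0, and there is no ∂_3, so H_2 = 0.

H_0 ≅ Z,  H_1 ≅ Z/2,  H_2 = 0.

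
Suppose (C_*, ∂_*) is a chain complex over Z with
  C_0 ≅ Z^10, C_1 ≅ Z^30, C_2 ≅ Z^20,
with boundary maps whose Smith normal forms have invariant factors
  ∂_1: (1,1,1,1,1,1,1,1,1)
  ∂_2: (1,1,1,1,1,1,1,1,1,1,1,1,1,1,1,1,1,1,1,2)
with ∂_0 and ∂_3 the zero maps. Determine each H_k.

H_0 = Z,  H_1 = Z ⊕ Z/2Z,  H_2 = 0.

H_0: b_0 = 10 − 0 − 9 = 1; torsion from ∂_1 factors > 1: none. So H_0 = Z.
H_1: b_1 = 30 − 9 − 20 = 1; torsion from ∂_2 factors > 1: [2]. So H_1 = Z ⊕ Z/2Z.
H_2: b_2 = 20 − 20 − 0 = 0; torsion from ∂_3 factors > 1: none. So H_2 = 0.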